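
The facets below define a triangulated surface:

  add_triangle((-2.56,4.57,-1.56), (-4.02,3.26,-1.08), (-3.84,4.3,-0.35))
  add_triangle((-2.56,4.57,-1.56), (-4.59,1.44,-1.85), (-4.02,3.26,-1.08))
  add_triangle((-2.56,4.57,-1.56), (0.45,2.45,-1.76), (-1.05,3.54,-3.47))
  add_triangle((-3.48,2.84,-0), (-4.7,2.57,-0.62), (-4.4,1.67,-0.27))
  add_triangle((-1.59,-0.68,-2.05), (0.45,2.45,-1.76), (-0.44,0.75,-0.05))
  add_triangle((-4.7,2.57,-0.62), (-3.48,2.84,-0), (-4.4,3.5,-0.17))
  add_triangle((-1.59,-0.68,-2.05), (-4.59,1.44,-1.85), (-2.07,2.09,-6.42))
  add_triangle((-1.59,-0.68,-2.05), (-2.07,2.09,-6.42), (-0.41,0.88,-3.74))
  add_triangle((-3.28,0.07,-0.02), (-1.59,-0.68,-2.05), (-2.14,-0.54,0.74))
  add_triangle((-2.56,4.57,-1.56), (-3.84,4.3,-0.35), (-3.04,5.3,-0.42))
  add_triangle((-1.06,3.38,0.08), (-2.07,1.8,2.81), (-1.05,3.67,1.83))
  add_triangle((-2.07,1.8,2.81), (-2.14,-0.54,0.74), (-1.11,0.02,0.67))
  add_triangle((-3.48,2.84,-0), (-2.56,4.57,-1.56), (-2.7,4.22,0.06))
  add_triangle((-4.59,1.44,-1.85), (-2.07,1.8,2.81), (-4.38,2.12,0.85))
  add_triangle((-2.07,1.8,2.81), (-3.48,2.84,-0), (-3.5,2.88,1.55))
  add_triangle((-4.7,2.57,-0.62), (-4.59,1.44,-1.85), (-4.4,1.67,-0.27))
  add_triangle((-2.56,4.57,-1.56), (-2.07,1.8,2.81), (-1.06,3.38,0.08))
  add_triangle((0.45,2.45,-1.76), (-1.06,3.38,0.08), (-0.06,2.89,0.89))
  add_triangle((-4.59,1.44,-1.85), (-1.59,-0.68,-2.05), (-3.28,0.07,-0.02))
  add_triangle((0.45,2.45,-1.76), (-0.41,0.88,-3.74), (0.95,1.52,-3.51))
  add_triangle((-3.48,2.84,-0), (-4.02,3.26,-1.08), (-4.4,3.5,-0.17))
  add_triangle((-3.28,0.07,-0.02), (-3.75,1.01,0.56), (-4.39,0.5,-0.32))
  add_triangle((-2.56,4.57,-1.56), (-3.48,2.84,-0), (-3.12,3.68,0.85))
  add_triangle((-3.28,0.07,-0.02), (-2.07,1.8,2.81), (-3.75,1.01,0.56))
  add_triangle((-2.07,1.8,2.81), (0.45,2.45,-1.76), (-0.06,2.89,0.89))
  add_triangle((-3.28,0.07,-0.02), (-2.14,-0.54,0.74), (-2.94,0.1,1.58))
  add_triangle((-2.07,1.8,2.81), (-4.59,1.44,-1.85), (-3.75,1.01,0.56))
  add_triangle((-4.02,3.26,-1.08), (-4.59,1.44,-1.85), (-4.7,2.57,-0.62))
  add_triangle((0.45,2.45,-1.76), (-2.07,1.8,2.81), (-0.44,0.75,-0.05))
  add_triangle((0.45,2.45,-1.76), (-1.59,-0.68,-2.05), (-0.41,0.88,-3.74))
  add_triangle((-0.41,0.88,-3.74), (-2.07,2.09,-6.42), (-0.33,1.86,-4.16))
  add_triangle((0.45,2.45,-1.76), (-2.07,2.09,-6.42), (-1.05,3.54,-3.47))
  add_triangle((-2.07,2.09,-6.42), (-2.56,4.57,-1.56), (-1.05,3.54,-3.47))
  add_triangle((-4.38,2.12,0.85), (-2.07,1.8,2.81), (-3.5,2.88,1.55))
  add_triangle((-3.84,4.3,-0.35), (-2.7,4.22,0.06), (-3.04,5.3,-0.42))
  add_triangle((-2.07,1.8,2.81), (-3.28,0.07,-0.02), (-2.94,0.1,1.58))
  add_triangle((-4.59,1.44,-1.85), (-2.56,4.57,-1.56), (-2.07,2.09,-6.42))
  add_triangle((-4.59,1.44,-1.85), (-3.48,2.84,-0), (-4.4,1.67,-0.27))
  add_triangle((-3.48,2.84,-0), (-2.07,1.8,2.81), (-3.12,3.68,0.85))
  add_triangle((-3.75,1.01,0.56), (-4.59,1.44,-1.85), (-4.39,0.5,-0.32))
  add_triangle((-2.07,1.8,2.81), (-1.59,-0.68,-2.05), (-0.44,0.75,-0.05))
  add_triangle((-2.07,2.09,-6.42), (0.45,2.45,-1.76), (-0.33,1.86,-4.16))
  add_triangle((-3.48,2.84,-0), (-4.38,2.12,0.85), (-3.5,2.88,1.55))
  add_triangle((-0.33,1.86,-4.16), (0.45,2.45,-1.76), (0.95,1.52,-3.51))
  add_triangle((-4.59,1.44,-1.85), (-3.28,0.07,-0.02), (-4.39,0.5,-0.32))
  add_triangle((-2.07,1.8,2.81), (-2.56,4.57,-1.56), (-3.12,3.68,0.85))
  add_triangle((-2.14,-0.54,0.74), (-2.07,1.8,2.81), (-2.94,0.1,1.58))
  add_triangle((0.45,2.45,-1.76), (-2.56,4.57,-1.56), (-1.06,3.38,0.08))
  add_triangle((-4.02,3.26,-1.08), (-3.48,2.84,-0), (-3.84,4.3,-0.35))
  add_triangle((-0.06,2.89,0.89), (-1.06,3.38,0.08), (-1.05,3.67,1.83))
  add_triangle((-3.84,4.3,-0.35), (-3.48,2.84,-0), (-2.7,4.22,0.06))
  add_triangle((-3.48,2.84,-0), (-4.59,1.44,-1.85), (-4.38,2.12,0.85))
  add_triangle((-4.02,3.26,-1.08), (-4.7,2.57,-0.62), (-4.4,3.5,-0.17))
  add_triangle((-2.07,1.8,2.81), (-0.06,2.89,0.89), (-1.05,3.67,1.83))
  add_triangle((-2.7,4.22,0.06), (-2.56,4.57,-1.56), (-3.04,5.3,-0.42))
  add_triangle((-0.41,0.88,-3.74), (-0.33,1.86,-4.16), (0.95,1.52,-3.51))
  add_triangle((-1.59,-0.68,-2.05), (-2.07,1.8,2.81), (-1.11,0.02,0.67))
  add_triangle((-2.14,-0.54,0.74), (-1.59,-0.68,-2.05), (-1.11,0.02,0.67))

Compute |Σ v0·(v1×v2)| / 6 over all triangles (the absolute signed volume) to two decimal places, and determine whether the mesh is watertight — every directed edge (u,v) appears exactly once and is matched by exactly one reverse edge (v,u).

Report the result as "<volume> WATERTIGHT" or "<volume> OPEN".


Per-triangle v0·(v1×v2)/6:
  t1: +1.8321
  t2: +2.3645
  t3: +2.4829
  t4: +0.4925
  t5: -0.8913
  t6: +0.0921
  t7: +6.5901
  t8: +1.4829
  t9: +0.9471
  t10: +1.4539
  t11: +1.6357
  t12: +0.0129
  t13: -1.9109
  t14: -0.2226
  t15: +0.0609
  t16: +0.9776
  t17: +3.1714
  t18: +1.4306
  t19: +2.2080
  t20: -1.4157
  t21: +0.0548
  t22: +0.2785
  t23: +2.2489
  t24: +0.8755
  t25: -1.9176
  t26: +0.5269
  t27: +2.2874
  t28: +1.4958
  t29: -0.4889
  t30: -1.2667
  t31: +0.7959
  t32: +2.4859
  t33: +5.6044
  t34: +1.5776
  t35: +0.4808
  t36: +1.4763
  t37: +15.5139
  t38: -1.6999
  t39: +1.7933
  t40: +1.2056
  t41: -0.9940
  t42: +1.4806
  t43: +1.3193
  t44: +1.4367
  t45: +0.1896
  t46: +1.0578
  t47: +0.1622
  t48: +2.2989
  t49: +0.7347
  t50: +0.7843
  t51: +0.4499
  t52: +2.6974
  t53: +0.8125
  t54: +0.3729
  t55: -0.2744
  t56: +0.6786
  t57: -0.7769
  t58: -0.2498
Σ = +68.3037 → |volume| = 68.30

Directed edges: 174 total, each appears once with its reverse present → watertight.

68.30 WATERTIGHT


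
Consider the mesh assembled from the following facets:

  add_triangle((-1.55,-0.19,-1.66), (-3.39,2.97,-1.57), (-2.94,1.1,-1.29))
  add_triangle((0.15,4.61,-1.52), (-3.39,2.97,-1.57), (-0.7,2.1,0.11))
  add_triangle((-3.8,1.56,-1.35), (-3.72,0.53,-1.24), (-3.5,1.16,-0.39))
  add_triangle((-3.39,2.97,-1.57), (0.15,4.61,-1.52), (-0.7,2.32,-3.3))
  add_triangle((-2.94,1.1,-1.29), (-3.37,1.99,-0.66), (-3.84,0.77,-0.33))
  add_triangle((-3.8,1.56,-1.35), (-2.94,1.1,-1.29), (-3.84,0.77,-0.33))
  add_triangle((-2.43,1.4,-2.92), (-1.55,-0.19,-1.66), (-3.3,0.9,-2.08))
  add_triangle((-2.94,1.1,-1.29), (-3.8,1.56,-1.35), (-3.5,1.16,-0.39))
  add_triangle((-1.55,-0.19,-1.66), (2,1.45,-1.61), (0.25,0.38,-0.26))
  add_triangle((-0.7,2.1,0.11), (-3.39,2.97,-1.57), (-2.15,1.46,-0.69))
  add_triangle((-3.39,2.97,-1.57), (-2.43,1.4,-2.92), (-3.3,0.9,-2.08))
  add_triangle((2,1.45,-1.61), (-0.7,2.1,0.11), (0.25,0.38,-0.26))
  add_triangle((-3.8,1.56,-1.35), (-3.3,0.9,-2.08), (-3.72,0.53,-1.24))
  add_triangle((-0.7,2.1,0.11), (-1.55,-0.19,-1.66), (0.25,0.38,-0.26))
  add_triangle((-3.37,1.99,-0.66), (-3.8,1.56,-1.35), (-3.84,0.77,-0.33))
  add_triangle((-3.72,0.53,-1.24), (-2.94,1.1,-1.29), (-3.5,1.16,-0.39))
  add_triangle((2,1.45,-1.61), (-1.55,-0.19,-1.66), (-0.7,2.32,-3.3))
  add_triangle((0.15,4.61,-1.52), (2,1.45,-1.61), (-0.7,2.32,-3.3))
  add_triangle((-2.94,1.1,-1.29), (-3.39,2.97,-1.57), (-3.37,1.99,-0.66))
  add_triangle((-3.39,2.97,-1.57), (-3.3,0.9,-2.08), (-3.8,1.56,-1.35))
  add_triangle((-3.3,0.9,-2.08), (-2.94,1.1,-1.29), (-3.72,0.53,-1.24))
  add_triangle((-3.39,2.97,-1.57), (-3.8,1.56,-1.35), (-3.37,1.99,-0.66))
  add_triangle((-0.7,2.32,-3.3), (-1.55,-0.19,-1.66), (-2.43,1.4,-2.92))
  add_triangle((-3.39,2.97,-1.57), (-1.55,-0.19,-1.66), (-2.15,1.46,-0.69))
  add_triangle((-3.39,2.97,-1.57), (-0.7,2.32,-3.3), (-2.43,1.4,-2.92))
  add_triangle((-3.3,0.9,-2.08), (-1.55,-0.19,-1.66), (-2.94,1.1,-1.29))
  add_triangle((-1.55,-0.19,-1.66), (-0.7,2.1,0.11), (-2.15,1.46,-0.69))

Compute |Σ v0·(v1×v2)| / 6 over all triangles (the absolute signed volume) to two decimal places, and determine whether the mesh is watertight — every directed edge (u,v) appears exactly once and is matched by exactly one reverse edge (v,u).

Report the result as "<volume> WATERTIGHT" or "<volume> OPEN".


Per-triangle v0·(v1×v2)/6:
  t1: -0.8482
  t2: +2.4983
  t3: +0.5247
  t4: +6.4392
  t5: -0.7515
  t6: +0.1954
  t7: +0.7448
  t8: -0.1009
  t9: -0.1744
  t10: +0.3607
  t11: +1.7917
  t12: -0.0210
  t13: +0.5967
  t14: -0.3756
  t15: +0.6717
  t16: -0.4551
  t17: +1.5380
  t18: +4.4781
  t19: -0.7121
  t20: +1.0126
  t21: -0.3312
  t22: +0.6775
  t23: +0.9213
  t24: +0.4929
  t25: +2.9561
  t26: +0.0777
  t27: -0.5278
Σ = +21.6797 → |volume| = 21.68

Directed edges: 81 total; 3 unmatched, e.g. (-0.7,2.1,0.11)→(0.15,4.61,-1.52) → open.

21.68 OPEN


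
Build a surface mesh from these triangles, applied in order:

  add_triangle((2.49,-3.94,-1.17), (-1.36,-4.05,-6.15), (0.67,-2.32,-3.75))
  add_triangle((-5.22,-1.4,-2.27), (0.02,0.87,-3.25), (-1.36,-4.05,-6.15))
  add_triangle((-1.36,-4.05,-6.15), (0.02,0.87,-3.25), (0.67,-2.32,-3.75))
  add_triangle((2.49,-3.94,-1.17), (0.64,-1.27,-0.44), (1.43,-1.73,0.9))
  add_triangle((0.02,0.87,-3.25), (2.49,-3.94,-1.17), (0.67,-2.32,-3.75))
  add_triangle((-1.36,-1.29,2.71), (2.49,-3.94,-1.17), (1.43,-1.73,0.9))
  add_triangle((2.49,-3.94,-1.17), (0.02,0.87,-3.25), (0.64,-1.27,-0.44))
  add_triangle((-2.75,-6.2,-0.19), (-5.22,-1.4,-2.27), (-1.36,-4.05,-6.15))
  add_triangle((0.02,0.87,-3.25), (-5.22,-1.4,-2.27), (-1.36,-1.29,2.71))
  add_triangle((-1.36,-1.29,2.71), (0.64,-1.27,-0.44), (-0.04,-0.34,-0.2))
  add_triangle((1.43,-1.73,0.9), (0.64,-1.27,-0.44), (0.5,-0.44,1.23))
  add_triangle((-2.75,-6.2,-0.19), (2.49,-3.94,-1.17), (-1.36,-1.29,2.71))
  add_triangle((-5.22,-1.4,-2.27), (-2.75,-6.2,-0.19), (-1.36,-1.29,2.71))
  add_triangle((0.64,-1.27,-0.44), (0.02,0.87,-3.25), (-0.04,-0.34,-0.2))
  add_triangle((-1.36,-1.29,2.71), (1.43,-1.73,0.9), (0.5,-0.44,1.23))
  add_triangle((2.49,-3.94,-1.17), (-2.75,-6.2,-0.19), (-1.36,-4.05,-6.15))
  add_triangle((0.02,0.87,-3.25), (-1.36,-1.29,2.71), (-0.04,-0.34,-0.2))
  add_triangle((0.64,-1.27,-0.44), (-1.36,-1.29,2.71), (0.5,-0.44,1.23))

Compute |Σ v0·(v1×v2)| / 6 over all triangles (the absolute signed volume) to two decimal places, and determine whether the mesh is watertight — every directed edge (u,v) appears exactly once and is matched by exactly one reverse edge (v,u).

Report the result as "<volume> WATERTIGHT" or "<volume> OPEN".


Per-triangle v0·(v1×v2)/6:
  t1: +5.2920
  t2: +14.6293
  t3: +4.5128
  t4: -0.1371
  t5: +2.9797
  t6: +2.7032
  t7: -0.3982
  t8: +29.6413
  t9: -0.1397
  t10: -0.1762
  t11: -0.0750
  t12: +11.1856
  t13: +14.8797
  t14: -0.1668
  t15: +0.7805
  t16: +25.9132
  t17: -0.2737
  t18: -0.7741
Σ = +110.3764 → |volume| = 110.38

Directed edges: 54 total, each appears once with its reverse present → watertight.

110.38 WATERTIGHT


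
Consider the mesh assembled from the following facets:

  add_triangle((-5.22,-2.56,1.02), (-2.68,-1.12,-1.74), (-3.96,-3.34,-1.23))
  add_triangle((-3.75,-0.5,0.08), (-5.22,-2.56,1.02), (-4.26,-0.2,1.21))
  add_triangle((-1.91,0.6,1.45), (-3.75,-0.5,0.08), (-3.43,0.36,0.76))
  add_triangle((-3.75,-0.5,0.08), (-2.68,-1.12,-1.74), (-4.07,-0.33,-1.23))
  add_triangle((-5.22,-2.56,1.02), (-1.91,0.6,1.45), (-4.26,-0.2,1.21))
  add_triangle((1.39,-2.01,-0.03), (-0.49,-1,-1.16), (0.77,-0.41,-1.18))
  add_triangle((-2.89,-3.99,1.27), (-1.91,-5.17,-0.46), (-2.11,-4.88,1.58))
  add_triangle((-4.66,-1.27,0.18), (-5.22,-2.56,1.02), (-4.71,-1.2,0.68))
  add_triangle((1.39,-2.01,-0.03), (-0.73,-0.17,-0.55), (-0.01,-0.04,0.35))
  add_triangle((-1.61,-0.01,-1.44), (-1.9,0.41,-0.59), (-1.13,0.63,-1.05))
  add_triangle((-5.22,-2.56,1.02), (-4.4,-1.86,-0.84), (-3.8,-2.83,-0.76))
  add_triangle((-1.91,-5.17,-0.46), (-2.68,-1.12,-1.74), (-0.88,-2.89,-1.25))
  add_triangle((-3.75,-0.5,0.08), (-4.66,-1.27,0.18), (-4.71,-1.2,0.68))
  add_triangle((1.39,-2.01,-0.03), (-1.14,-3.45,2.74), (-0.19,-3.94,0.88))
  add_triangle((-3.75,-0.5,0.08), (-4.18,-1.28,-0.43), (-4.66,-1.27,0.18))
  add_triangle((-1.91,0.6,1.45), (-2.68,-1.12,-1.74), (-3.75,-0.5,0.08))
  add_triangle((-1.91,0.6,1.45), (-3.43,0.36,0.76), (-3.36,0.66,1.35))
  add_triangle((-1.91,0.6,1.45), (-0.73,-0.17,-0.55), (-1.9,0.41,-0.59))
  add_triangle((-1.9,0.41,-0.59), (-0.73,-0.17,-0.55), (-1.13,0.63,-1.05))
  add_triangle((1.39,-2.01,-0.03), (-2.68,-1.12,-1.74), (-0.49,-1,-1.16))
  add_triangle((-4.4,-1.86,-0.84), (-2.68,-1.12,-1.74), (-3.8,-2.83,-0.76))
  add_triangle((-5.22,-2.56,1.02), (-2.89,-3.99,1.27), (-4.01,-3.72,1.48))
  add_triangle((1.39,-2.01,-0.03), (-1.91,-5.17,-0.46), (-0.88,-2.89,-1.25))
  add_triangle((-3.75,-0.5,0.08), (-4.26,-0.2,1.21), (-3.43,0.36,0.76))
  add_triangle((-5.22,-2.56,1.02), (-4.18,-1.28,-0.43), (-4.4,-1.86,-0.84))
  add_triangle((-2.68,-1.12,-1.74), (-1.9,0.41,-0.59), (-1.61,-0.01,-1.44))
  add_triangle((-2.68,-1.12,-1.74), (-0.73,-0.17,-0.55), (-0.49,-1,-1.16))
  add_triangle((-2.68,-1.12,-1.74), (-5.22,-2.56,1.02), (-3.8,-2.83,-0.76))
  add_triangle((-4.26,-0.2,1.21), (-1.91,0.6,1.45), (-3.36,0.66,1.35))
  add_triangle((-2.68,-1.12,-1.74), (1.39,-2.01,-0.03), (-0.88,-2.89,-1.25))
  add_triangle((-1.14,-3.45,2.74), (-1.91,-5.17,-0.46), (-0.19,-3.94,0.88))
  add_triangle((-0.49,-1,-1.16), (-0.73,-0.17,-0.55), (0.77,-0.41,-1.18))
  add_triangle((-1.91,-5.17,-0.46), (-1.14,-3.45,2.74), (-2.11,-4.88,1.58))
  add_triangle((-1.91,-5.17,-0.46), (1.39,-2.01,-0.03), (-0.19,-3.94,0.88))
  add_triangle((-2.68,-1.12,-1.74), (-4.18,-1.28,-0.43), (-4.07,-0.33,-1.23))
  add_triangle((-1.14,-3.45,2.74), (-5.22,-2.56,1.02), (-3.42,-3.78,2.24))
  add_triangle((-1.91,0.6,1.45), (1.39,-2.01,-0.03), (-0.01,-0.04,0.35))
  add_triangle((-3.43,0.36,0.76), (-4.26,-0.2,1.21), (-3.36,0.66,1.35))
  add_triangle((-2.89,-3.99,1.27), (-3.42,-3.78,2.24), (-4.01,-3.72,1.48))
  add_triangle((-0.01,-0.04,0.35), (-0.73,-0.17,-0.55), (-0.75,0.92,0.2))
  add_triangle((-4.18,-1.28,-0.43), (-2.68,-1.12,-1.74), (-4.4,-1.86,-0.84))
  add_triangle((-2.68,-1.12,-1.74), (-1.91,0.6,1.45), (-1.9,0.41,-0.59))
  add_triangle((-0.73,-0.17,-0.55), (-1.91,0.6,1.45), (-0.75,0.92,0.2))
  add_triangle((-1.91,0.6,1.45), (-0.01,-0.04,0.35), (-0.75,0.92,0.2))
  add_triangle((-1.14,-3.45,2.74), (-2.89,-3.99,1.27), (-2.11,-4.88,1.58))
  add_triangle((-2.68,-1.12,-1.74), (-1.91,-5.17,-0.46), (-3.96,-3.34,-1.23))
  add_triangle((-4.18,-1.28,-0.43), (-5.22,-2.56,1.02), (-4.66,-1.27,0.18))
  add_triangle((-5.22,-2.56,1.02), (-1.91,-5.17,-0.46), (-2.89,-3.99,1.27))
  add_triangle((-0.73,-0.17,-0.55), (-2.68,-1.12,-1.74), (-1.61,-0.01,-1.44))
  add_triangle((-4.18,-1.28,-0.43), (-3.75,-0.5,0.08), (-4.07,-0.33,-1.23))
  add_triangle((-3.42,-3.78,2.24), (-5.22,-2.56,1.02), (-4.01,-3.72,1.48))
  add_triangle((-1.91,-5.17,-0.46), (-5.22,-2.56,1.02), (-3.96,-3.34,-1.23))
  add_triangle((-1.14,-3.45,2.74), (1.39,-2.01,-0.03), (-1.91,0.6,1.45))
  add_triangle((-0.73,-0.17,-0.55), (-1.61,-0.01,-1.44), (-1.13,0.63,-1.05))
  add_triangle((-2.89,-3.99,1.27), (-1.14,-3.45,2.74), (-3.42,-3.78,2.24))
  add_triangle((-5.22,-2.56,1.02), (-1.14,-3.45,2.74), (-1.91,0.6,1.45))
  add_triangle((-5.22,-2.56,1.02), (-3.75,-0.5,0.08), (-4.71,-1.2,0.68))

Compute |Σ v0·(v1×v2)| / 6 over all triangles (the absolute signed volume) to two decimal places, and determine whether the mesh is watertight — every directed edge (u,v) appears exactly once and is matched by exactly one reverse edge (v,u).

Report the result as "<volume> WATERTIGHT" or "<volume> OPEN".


53.86 OPEN

Per-triangle v0·(v1×v2)/6:
  t1: +3.0919
  t2: +1.5128
  t3: -0.3530
  t4: -0.8666
  t5: +1.2650
  t6: +0.6513
  t7: +2.0274
  t8: +0.4931
  t9: -0.1065
  t10: +0.1941
  t11: +1.8185
  t12: +2.2041
  t13: +0.2061
  t14: +1.6168
  t15: +0.2469
  t16: +0.2882
  t17: -0.0421
  t18: -0.1927
  t19: -0.1120
  t20: +0.6431
  t21: +1.1026
  t22: +0.4829
  t23: +1.8485
  t24: +0.4137
  t25: +0.8155
  t26: +0.4028
  t27: +0.0778
  t28: -2.1573
  t29: +0.3332
  t30: +0.2651
  t31: +3.1801
  t32: +0.1330
  t33: +1.0399
  t34: +2.0989
  t35: +1.1040
  t36: +0.6520
  t37: +0.1574
  t38: +0.2708
  t39: +0.7728
  t40: -0.0511
  t41: +0.4422
  t42: +1.0448
  t43: +0.2875
  t44: +0.0695
  t45: +1.5313
  t46: +2.0316
  t47: +0.6120
  t48: +4.4625
  t49: -0.0013
  t50: +0.6638
  t51: +1.1236
  t52: +6.3665
  t53: +0.3040
  t54: -0.0158
  t55: +1.6817
  t56: +6.0736
  t57: -0.3503
Σ = +53.8560 → |volume| = 53.86

Directed edges: 171 total; 3 unmatched, e.g. (0.77,-0.41,-1.18)→(1.39,-2.01,-0.03) → open.


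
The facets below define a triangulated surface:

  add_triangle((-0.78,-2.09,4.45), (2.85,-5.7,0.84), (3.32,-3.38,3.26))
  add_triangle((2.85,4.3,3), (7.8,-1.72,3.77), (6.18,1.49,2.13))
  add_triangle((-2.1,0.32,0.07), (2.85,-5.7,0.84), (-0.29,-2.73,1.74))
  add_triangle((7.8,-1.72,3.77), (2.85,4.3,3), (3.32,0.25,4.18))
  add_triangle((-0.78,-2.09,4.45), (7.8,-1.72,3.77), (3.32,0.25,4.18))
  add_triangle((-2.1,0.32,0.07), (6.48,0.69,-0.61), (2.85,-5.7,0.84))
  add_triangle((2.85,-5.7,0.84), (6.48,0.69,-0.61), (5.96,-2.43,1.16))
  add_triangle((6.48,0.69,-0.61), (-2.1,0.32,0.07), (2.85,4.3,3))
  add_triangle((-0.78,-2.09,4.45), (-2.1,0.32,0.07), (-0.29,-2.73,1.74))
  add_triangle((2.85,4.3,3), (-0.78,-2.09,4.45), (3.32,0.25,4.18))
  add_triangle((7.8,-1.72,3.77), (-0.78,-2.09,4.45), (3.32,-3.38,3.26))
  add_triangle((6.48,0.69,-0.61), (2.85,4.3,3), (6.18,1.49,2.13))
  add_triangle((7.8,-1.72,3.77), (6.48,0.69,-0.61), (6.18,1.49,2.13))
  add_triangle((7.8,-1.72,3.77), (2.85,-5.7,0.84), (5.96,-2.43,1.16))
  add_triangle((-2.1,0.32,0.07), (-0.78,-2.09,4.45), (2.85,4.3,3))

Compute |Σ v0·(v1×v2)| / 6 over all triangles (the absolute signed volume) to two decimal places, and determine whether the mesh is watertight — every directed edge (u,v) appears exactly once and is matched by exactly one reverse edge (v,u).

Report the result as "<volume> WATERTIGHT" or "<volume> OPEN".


130.19 OPEN

Per-triangle v0·(v1×v2)/6:
  t1: +11.2023
  t2: +11.5080
  t3: +2.2812
  t4: +14.4287
  t5: +13.7358
  t6: +0.1772
  t7: +7.4906
  t8: +2.4699
  t9: +2.9578
  t10: +11.6184
  t11: +11.7481
  t12: +8.7681
  t13: +11.5169
  t14: +10.5647
  t15: +9.7233
Σ = +130.1911 → |volume| = 130.19

Directed edges: 45 total; 9 unmatched, e.g. (-0.78,-2.09,4.45)→(2.85,-5.7,0.84) → open.


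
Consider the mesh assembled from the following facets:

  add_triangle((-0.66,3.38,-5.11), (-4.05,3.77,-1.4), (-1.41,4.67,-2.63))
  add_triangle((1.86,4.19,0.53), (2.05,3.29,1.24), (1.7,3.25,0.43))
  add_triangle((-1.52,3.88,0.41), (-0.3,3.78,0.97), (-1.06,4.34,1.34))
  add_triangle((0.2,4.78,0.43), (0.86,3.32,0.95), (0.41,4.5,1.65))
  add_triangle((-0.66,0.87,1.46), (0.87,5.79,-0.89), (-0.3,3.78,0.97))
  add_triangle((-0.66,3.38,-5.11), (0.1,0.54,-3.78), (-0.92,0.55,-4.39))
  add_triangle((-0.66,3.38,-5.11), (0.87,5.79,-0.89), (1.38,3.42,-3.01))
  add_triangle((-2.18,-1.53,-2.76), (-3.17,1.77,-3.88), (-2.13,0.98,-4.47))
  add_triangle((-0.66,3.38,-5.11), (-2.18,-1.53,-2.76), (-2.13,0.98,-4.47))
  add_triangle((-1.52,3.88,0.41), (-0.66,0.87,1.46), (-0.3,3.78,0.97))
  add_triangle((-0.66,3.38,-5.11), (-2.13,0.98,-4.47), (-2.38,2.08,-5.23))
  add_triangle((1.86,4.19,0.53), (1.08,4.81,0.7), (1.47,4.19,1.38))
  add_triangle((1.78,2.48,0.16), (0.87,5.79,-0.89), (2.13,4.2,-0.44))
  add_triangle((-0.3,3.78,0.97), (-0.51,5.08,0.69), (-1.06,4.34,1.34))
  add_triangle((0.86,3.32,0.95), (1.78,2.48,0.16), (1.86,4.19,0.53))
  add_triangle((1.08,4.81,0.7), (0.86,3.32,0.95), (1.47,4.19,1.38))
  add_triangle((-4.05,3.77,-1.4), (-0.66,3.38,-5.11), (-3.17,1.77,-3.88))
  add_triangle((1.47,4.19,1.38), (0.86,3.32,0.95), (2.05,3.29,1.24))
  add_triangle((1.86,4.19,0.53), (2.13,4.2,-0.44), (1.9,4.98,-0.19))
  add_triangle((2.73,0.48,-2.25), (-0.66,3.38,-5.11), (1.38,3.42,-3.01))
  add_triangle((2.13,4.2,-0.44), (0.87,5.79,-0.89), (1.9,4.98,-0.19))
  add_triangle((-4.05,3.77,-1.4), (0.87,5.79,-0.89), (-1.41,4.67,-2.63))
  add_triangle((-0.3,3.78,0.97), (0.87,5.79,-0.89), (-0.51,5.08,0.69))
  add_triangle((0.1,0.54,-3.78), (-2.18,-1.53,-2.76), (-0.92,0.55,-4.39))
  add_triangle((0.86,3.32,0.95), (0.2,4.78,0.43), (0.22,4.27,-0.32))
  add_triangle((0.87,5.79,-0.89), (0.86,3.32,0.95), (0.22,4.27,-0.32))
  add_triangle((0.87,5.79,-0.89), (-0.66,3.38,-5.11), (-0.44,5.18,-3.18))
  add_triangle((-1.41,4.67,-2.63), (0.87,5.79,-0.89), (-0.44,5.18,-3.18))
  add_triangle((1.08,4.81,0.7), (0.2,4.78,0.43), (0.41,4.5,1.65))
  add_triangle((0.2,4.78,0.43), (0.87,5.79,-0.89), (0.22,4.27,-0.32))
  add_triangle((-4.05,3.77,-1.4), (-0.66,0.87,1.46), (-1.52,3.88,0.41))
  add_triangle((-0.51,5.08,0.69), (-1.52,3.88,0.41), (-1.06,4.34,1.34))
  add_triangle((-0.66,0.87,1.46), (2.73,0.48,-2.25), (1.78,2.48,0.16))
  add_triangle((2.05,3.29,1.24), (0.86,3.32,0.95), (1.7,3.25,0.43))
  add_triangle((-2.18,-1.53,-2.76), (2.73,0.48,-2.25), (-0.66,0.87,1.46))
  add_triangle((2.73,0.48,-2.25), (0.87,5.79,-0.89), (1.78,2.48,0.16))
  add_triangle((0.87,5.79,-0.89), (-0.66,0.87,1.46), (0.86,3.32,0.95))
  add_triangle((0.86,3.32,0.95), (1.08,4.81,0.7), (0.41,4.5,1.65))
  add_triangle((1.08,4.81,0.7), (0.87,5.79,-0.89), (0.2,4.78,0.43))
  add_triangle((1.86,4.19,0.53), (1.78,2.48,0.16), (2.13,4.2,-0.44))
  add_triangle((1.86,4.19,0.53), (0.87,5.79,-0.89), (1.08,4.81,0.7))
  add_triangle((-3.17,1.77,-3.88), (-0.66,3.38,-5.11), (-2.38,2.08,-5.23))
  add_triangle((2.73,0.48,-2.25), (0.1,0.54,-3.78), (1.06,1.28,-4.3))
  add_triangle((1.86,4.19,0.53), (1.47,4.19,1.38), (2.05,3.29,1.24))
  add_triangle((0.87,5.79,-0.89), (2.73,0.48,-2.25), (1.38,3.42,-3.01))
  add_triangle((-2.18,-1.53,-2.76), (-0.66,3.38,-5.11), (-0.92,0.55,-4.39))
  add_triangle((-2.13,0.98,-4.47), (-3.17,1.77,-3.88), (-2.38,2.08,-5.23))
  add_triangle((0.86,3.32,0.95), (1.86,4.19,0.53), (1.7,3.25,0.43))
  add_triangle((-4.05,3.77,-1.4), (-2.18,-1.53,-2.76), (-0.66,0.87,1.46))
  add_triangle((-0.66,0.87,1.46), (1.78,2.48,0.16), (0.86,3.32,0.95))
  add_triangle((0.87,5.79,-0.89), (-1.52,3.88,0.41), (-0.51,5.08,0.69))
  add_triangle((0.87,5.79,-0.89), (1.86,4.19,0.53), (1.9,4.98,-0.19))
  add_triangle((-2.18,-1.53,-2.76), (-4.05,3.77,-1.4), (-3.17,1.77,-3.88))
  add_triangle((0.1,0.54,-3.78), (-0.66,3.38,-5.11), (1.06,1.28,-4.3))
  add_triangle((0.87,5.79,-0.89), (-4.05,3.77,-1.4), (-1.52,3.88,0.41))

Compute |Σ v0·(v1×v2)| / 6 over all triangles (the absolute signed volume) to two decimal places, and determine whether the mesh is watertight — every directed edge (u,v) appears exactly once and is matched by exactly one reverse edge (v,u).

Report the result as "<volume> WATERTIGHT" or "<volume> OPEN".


93.01 OPEN

Per-triangle v0·(v1×v2)/6:
  t1: +7.0639
  t2: +0.1402
  t3: -0.4368
  t4: -0.6003
  t5: +0.1514
  t6: +1.7685
  t7: +6.6365
  t8: +2.6938
  t9: +1.3674
  t10: +1.1624
  t11: +1.0455
  t12: +0.6014
  t13: -0.5036
  t14: +0.2918
  t15: +0.1855
  t16: +0.1273
  t17: +9.0887
  t18: -0.0564
  t19: +0.3628
  t20: +5.1951
  t21: +0.6039
  t22: +6.8465
  t23: +0.6738
  t24: +1.1466
  t25: -0.4259
  t26: -0.7114
  t27: +2.7105
  t28: +2.6095
  t29: +0.8245
  t30: +0.3057
  t31: +2.6476
  t32: +0.7802
  t33: +0.1733
  t34: -0.4731
  t35: -1.5664
  t36: +4.3436
  t37: +1.6697
  t38: +0.3161
  t39: +1.1214
  t40: +0.4321
  t41: +1.3043
  t42: +1.9792
  t43: +1.0255
  t44: +0.5743
  t45: +4.5530
  t46: +2.6467
  t47: +0.9955
  t48: -0.1033
  t49: +3.7096
  t50: +0.4931
  t51: +1.7483
  t52: +0.6215
  t53: +5.0898
  t54: +1.9133
  t55: +6.1486
Σ = +93.0124 → |volume| = 93.01

Directed edges: 165 total; 9 unmatched, e.g. (-1.41,4.67,-2.63)→(-0.66,3.38,-5.11) → open.


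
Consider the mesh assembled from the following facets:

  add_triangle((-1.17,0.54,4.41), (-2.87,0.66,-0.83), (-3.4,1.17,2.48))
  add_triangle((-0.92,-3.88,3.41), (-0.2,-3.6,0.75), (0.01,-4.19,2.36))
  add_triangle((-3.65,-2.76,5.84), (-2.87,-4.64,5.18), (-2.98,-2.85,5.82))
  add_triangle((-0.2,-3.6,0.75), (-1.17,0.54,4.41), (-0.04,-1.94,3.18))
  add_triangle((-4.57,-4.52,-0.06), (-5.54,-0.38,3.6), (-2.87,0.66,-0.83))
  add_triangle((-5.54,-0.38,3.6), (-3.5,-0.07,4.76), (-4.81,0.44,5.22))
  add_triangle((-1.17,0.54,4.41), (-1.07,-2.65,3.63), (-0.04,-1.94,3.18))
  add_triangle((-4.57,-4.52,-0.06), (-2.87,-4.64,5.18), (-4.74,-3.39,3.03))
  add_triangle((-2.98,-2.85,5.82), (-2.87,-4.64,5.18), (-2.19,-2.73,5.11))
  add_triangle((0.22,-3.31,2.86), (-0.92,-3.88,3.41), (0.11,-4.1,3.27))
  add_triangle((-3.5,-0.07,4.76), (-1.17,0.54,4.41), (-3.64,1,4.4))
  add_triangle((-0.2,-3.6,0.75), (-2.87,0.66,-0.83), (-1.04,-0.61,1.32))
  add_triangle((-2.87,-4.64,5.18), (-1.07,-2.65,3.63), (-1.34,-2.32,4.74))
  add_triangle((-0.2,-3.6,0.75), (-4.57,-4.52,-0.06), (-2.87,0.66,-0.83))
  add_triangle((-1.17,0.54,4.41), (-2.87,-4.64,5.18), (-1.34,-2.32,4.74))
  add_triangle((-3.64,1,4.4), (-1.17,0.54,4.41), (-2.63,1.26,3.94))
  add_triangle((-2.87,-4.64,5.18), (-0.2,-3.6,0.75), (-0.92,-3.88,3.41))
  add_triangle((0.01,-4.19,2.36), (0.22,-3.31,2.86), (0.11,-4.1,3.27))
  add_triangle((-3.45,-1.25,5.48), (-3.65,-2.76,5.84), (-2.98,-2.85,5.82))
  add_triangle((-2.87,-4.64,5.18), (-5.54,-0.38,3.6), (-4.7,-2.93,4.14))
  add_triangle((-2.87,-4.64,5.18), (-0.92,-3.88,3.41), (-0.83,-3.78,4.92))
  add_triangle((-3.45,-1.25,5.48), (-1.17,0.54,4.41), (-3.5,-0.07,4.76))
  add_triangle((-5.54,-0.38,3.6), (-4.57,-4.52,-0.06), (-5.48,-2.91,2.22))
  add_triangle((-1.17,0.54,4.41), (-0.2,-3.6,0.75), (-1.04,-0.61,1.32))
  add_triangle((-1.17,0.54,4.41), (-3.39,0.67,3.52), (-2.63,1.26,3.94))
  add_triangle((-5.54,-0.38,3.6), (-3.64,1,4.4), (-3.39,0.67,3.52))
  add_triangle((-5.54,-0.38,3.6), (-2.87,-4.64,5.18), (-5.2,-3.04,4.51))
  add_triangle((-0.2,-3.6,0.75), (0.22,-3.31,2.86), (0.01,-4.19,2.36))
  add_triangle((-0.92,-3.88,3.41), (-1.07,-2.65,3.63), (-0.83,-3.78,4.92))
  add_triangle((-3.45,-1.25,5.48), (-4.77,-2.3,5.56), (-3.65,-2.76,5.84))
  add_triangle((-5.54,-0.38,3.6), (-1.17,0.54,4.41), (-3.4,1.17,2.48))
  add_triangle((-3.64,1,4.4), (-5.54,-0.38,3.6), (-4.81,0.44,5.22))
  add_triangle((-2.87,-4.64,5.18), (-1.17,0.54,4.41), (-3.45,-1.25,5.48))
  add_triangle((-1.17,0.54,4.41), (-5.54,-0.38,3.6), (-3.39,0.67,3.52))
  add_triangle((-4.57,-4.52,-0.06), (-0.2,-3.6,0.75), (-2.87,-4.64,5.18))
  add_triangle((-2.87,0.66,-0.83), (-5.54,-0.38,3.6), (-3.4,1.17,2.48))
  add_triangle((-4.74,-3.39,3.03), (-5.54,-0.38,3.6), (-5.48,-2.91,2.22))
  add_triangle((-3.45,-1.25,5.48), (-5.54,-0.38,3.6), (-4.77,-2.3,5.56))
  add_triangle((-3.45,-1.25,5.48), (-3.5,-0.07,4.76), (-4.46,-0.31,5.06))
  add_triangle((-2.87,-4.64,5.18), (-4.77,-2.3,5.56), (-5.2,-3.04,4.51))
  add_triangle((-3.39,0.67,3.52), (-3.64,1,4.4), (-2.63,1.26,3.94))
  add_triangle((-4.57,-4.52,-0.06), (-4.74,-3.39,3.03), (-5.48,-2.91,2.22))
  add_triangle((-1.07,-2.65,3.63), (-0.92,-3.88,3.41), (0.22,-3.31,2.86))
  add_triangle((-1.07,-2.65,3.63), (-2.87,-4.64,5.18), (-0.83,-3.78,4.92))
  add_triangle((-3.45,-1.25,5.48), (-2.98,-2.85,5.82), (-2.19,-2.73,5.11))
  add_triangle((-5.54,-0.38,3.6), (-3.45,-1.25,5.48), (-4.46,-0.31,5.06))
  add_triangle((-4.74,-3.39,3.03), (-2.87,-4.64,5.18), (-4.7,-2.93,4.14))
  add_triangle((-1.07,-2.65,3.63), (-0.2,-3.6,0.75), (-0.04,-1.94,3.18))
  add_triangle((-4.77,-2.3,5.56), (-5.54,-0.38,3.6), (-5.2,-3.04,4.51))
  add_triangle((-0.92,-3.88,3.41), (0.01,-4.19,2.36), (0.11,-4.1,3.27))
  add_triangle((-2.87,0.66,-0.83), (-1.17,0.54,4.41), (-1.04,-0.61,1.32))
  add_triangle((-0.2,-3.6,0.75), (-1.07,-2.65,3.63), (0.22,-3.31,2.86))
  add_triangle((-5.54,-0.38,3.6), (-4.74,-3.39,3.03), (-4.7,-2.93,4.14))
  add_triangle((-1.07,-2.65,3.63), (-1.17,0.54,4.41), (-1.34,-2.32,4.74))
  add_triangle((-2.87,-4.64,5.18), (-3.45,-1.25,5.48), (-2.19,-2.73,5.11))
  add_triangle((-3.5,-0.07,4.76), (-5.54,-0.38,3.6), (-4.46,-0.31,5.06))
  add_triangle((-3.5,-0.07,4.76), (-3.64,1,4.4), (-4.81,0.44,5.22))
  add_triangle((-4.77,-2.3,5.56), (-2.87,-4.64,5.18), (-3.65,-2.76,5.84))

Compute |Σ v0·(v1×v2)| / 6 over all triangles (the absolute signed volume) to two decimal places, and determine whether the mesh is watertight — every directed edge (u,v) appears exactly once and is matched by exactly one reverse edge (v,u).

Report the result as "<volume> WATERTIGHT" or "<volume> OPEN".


Per-triangle v0·(v1×v2)/6:
  t1: -0.4327
  t2: +1.0075
  t3: +1.3672
  t4: -2.1825
  t5: +12.8644
  t6: +1.4382
  t7: +2.0110
  t8: +9.4017
  t9: +0.9182
  t10: +0.1823
  t11: +1.9449
  t12: -2.4985
  t13: +0.8969
  t14: +0.0476
  t15: +2.8689
  t16: +0.8759
  t17: +2.2968
  t18: +0.0726
  t19: +0.8550
  t20: +3.5269
  t21: +1.8760
  t22: +2.2009
  t23: +1.8804
  t24: -1.8712
  t25: -1.1253
  t26: +0.1758
  t27: -3.5736
  t28: +0.0442
  t29: -0.5121
  t30: +1.6809
  t31: +4.5737
  t32: +0.9702
  t33: +5.6263
  t34: -2.2871
  t35: +12.4881
  t36: +3.7058
  t37: +3.6776
  t38: +3.5964
  t39: +0.7943
  t40: +4.7925
  t41: +0.0678
  t42: +3.6456
  t43: +0.8314
  t44: +0.4751
  t45: +0.4507
  t46: +2.0105
  t47: +3.4613
  t48: +1.6621
  t49: +4.0357
  t50: +0.7091
  t51: -2.1388
  t52: -1.9476
  t53: +3.1936
  t54: -0.0404
  t55: -2.6853
  t56: +0.3488
  t57: +0.6549
  t58: +2.6456
Σ = +93.5561 → |volume| = 93.56

Directed edges: 174 total, each appears once with its reverse present → watertight.

93.56 WATERTIGHT


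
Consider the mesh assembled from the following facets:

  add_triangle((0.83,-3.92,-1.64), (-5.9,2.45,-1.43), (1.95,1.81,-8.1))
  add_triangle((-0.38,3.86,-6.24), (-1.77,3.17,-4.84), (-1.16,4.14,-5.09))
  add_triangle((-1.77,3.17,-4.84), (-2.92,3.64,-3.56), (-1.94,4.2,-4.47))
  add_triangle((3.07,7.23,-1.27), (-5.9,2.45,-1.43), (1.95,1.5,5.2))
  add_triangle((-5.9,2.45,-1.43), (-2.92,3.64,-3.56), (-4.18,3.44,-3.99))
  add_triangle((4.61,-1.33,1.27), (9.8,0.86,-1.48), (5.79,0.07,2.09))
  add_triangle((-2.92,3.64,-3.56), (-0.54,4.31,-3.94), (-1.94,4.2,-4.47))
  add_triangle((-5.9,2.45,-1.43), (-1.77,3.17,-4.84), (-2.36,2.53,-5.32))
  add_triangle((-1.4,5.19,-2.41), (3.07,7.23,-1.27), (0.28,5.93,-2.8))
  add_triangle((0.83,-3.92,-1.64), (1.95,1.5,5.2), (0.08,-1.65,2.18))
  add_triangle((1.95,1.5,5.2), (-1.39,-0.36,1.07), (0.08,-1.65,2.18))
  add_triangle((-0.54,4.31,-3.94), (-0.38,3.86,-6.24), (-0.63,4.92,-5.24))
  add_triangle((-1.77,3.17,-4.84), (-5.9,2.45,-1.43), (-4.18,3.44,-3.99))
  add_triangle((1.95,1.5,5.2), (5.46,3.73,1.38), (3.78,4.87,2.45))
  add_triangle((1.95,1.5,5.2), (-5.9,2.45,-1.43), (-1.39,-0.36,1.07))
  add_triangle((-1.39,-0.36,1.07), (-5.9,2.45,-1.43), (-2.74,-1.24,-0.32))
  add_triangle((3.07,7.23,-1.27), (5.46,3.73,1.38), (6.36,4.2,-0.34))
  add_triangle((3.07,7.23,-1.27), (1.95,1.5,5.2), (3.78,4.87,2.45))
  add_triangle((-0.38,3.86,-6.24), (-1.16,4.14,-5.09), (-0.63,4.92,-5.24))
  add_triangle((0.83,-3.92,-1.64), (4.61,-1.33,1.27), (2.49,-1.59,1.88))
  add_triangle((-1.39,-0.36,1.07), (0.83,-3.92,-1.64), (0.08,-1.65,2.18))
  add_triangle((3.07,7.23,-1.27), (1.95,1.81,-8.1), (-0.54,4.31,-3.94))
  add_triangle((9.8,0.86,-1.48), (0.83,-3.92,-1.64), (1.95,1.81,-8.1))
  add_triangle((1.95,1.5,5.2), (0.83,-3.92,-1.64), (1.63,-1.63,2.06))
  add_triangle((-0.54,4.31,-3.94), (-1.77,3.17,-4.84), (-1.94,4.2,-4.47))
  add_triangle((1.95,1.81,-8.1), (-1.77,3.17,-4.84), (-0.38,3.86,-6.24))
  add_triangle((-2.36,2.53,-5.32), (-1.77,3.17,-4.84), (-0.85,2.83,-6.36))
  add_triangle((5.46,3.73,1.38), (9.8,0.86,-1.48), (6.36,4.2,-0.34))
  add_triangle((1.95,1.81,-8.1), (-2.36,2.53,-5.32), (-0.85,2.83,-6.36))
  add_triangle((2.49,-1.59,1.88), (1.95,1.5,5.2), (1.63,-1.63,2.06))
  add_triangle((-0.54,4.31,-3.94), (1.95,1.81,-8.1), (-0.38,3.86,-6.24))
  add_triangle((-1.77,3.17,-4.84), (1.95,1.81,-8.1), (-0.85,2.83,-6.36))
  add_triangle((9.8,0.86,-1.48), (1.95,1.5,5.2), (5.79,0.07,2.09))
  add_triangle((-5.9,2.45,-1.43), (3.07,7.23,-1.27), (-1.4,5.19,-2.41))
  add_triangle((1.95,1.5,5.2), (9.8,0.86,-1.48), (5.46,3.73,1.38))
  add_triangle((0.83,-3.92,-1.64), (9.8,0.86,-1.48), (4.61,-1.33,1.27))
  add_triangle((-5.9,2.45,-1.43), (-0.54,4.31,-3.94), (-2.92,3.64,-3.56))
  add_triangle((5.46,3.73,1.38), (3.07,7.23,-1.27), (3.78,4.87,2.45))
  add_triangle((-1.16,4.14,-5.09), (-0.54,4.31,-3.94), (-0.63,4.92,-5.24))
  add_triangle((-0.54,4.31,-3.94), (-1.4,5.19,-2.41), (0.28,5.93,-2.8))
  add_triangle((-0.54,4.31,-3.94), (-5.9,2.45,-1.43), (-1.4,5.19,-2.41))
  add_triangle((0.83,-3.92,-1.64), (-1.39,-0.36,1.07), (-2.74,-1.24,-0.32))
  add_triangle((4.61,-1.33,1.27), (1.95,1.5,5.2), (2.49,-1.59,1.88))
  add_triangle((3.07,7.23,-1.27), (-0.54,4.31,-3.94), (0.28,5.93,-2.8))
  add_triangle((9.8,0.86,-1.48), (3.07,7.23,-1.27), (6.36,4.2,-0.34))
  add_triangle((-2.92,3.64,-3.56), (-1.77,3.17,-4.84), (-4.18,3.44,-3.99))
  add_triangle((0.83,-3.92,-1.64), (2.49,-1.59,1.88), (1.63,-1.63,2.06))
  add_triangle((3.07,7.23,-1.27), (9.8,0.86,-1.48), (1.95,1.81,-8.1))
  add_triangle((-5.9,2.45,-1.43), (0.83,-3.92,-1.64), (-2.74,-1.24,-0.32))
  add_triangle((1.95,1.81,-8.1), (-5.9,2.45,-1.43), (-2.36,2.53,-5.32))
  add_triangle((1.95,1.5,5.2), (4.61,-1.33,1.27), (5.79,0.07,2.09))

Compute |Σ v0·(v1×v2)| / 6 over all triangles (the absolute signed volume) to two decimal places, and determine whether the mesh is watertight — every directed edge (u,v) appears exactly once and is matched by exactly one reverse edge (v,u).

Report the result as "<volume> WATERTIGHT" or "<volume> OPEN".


Per-triangle v0·(v1×v2)/6:
  t1: +34.8822
  t2: +1.3654
  t3: +1.3385
  t4: +44.1099
  t5: +2.3259
  t6: +6.9915
  t7: +0.8799
  t8: +4.6456
  t9: +3.5950
  t10: +5.0570
  t11: +3.1103
  t12: +0.0817
  t13: +0.2642
  t14: +9.5710
  t15: +7.5521
  t16: +2.9724
  t17: +9.3659
  t18: +6.0416
  t19: +1.1634
  t20: +4.6280
  t21: +2.5348
  t22: +26.7567
  t23: +54.9591
  t24: -0.2238
  t25: +1.3505
  t26: +4.4633
  t27: +1.5827
  t28: +9.8190
  t29: +2.6130
  t30: +1.8562
  t31: +3.7599
  t32: +1.1310
  t33: +10.3659
  t34: +8.1898
  t35: +24.3893
  t36: +17.1140
  t37: +2.3671
  t38: +11.2403
  t39: +0.3293
  t40: +3.1270
  t41: +8.9430
  t42: +2.2040
  t43: +5.0149
  t44: +3.5618
  t45: +11.8509
  t46: +1.7925
  t47: +1.7209
  t48: +86.5821
  t49: +5.5147
  t50: +0.8349
  t51: +5.4509
Σ = +471.1374 → |volume| = 471.14

Directed edges: 153 total; 3 unmatched, e.g. (-1.77,3.17,-4.84)→(-1.16,4.14,-5.09) → open.

471.14 OPEN


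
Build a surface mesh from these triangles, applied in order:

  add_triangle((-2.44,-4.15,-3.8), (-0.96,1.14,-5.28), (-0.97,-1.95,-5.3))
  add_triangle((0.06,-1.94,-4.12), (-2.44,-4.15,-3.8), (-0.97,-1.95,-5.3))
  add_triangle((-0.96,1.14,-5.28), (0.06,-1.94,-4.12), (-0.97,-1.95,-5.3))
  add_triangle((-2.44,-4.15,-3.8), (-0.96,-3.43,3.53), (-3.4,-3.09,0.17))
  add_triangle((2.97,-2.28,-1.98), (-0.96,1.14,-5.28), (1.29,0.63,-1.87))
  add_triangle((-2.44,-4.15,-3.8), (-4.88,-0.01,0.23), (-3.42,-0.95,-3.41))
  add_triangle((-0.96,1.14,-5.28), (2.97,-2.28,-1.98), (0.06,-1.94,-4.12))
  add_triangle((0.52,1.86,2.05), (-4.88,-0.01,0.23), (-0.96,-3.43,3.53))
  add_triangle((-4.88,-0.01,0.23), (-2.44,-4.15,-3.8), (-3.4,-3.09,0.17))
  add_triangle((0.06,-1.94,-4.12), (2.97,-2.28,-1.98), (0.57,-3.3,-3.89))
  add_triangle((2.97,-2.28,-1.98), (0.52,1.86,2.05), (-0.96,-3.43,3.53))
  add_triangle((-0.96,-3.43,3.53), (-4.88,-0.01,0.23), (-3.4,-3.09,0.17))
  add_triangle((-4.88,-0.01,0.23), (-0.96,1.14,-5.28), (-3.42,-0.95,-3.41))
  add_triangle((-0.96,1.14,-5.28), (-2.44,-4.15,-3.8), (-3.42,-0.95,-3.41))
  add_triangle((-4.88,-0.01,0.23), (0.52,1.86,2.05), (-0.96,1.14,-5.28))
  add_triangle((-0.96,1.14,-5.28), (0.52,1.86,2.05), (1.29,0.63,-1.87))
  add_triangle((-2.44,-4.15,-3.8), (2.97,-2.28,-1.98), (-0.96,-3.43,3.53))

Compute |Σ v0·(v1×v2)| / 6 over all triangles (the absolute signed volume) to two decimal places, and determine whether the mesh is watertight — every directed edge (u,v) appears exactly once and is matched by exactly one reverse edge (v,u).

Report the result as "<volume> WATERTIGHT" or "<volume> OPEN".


Per-triangle v0·(v1×v2)/6:
  t1: +4.7349
  t2: +2.6324
  t3: +2.2190
  t4: +9.4970
  t5: +4.5466
  t6: +9.0368
  t7: +6.3640
  t8: +11.0527
  t9: +9.8499
  t10: +2.4903
  t11: +8.1754
  t12: +8.7109
  t13: +7.4012
  t14: +9.6517
  t15: +9.9782
  t16: +3.2735
  t17: +19.8097
Σ = +129.4244 → |volume| = 129.42

Directed edges: 51 total; 7 unmatched, e.g. (0.06,-1.94,-4.12)→(-2.44,-4.15,-3.8) → open.

129.42 OPEN


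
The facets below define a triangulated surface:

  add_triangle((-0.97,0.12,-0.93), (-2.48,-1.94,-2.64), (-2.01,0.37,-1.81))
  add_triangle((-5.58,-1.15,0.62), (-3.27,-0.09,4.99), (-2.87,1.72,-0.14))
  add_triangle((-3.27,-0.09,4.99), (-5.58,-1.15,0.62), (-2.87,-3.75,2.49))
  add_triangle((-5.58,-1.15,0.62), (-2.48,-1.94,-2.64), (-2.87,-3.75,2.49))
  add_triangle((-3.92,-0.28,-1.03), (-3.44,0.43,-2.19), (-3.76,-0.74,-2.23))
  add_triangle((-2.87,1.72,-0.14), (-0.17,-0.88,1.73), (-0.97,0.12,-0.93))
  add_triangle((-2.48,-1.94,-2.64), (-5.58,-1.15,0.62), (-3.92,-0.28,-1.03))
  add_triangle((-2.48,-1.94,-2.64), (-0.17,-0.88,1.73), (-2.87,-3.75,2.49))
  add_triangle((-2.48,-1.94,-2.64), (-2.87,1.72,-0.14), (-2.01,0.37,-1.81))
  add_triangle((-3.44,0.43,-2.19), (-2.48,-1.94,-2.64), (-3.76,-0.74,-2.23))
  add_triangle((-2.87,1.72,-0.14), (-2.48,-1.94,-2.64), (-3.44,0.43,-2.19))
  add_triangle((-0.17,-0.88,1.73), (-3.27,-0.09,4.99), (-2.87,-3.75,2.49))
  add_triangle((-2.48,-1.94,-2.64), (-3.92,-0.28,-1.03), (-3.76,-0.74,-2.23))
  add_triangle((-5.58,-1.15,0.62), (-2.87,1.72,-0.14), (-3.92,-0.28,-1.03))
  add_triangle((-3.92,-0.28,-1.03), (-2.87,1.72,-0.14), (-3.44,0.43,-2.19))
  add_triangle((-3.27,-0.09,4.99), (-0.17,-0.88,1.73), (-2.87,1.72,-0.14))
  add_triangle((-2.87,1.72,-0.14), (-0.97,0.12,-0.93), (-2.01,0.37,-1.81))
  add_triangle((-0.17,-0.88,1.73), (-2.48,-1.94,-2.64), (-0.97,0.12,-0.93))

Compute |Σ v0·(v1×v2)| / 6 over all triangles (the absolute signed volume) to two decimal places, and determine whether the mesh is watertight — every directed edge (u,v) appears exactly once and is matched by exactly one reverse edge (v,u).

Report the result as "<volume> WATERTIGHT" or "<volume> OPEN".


49.91 WATERTIGHT

Per-triangle v0·(v1×v2)/6:
  t1: +0.0374
  t2: +10.1951
  t3: +14.7695
  t4: +11.4493
  t5: +0.9444
  t6: -0.7982
  t7: +3.3789
  t8: +0.5235
  t9: +1.8001
  t10: +0.9474
  t11: -1.3482
  t12: +3.8436
  t13: +0.8181
  t14: +2.9252
  t15: +1.8886
  t16: -0.7142
  t17: -0.0254
  t18: -0.7258
Σ = +49.9092 → |volume| = 49.91

Directed edges: 54 total, each appears once with its reverse present → watertight.


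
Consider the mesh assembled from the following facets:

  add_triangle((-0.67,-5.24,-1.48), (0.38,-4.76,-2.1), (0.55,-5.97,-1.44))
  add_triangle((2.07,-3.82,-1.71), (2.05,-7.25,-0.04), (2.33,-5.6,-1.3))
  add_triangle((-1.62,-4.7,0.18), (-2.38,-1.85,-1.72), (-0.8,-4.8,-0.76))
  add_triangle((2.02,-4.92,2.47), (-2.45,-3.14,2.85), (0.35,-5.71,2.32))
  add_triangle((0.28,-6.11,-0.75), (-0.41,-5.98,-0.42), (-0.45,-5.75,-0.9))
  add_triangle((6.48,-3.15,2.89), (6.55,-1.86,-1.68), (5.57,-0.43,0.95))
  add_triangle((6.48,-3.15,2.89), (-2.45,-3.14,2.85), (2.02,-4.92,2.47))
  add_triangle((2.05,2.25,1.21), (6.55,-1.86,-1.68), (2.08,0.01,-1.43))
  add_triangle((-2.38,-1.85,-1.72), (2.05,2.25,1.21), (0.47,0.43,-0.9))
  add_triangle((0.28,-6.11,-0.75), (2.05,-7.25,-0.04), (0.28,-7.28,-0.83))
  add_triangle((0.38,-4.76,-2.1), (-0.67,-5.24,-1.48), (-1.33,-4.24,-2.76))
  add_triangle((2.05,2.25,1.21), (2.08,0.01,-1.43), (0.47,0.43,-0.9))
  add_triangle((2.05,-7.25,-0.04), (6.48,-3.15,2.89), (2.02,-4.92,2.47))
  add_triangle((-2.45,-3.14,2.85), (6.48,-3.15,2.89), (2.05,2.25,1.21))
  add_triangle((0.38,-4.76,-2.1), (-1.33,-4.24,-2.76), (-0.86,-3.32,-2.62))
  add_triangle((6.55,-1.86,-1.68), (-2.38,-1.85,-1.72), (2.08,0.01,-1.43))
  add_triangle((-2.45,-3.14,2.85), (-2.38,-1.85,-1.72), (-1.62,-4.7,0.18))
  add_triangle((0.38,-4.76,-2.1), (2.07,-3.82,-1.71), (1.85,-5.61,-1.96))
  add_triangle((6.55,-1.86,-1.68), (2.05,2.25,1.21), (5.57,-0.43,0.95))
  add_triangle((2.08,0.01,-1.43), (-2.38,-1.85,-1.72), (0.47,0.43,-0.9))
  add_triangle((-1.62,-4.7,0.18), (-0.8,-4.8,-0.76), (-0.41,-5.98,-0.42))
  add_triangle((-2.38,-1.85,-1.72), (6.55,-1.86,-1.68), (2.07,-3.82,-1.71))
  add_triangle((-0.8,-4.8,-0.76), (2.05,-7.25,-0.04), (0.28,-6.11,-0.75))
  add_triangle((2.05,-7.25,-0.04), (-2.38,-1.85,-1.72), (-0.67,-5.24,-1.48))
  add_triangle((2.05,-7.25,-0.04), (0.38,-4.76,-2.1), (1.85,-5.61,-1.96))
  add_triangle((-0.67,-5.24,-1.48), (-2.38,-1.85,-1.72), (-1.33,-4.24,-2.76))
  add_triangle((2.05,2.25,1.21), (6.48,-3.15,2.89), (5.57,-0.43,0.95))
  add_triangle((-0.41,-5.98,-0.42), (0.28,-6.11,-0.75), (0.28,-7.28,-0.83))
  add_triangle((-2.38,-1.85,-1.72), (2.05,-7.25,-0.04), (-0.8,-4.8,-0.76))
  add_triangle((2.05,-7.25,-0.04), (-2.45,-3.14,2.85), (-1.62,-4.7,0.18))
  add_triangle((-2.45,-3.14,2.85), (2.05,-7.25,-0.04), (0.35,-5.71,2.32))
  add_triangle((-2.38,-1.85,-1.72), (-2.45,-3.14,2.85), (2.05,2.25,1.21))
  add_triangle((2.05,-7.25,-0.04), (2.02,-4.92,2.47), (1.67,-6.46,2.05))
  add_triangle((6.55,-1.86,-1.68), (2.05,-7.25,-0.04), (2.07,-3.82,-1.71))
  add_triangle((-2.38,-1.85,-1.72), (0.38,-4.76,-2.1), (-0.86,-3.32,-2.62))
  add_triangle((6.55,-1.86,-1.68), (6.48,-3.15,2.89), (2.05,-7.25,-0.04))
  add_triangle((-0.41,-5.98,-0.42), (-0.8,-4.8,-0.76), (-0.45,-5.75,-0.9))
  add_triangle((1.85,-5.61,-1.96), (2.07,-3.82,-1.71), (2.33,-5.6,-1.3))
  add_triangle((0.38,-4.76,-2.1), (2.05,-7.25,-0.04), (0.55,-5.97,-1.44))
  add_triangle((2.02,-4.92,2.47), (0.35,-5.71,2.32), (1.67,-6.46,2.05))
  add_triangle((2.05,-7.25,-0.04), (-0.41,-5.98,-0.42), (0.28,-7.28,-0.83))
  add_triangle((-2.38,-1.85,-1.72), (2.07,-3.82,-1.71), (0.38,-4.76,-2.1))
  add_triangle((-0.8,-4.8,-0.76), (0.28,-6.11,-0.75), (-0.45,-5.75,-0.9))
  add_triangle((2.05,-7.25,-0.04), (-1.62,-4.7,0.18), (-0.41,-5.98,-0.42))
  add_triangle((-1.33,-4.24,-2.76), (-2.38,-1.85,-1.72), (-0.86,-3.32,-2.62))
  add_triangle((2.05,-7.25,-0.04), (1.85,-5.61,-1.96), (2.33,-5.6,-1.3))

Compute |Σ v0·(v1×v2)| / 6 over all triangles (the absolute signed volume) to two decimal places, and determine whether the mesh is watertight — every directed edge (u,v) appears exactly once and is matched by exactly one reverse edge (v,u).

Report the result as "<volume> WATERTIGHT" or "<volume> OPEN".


Per-triangle v0·(v1×v2)/6:
  t1: +1.0792
  t2: -0.0056
  t3: +2.4868
  t4: +3.7588
  t5: +0.3634
  t6: +9.1245
  t7: +9.4292
  t8: +3.9100
  t9: +0.3159
  t10: +0.1577
  t11: +1.8689
  t12: +0.8364
  t13: +14.6560
  t14: +15.2072
  t15: +0.7354
  t16: +4.0001
  t17: +5.6443
  t18: +0.7486
  t19: +5.1718
  t20: +0.8654
  t21: +0.7864
  t22: +4.9717
  t23: -0.5840
  t24: +0.6450
  t25: +2.9124
  t26: +2.1009
  t27: +6.1066
  t28: +0.0272
  t29: +1.8837
  t30: +9.3867
  t31: +5.1029
  t32: +1.0702
  t33: +2.0573
  t34: +10.2967
  t35: -1.5100
  t36: +32.4400
  t37: +0.2094
  t38: +0.6670
  t39: +1.2095
  t40: +1.5109
  t41: +1.1734
  t42: +1.3151
  t43: -0.0776
  t44: +1.9018
  t45: +0.6497
  t46: +1.3357
Σ = +167.9425 → |volume| = 167.94

Directed edges: 138 total; 6 unmatched, e.g. (0.55,-5.97,-1.44)→(-0.67,-5.24,-1.48) → open.

167.94 OPEN
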